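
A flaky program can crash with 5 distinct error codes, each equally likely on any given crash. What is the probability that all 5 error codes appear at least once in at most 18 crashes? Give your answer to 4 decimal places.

0.9109

By inclusion–exclusion over which error codes are missing,
P(all seen) = Σ_{j=0}^{5} (-1)^j C(5,j)((5-j)/5)^18
= 1.00000 - 0.09007 + 0.00102 - 0.00000 + 0.00000 - 0.00000
= 0.91094.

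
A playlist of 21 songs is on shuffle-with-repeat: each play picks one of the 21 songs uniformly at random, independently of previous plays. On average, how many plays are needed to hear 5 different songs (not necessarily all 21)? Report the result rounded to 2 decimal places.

With k distinct songs already seen, the next new one arrives after an expected 21/(21-k) plays.
Sum over k = 0,...,4: E = 21/21 + 21/20 + 21/19 + 21/18 + 21/17 = 5.557.

5.56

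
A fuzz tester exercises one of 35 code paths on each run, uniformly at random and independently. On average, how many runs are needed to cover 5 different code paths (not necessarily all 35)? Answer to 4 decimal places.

5.3128

With k distinct code paths already seen, the next new one arrives after an expected 35/(35-k) runs.
Sum over k = 0,...,4: E = 35/35 + 35/34 + 35/33 + 35/32 + 35/31 = 5.31280.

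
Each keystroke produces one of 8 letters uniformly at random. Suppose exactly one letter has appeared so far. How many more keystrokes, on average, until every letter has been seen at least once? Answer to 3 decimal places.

With k distinct letters already seen, the next new one takes an expected 8/(8-k) keystrokes.
Sum over k = 1,...,7: E = 8/7 + 8/6 + 8/5 + ... + 8/2 + 8/1 = 20.7429.

20.743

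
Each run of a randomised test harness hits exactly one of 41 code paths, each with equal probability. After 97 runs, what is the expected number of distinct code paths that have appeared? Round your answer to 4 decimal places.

For each code path, P(seen in 97 runs) = 1 - (40/41)^97 = 0.90884.
By linearity of expectation, E[distinct seen] = 41·(1 - (40/41)^97) = 37.26261.

37.2626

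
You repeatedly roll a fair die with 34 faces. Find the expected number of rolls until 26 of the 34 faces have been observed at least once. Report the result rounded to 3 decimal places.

47.612

Going from k to k+1 distinct takes a geometric number of rolls with mean 34/(34-k).
Sum over k = 0,...,25: E = 34/34 + 34/33 + 34/32 + ... + 34/10 + 34/9 = 47.6120.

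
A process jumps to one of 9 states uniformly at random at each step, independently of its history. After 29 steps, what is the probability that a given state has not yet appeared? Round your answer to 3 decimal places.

On each step the fixed state fails to appear with probability 8/9.
P(still missing after 29) = (8/9)^29 = 0.0329.

0.033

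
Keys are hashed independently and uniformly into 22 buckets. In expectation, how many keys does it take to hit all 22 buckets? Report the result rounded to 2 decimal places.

81.20

After k distinct buckets have appeared, the next key gives a new one with probability (22-k)/22, so the expected wait for the (k+1)-th is 22/(22-k).
E[T] = 22/22 + 22/21 + 22/20 + ... + 22/2 + 22/1 = 22·H_{22}.
H_{22} = 3.691, so E[T] = 81.198.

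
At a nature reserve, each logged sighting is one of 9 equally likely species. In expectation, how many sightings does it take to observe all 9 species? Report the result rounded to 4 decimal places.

25.4607

Split into phases: going from k distinct to k+1 distinct takes on average 9/(9-k) sightings.
E[T] = 9/9 + 9/8 + 9/7 + ... + 9/2 + 9/1 = 9·H_{9}.
H_{9} = 2.82897, so E[T] = 25.46071.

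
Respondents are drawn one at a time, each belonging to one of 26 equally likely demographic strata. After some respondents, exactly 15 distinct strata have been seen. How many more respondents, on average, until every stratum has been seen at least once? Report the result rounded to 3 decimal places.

From k distinct to k+1 distinct takes on average 26/(26-k) respondents.
Sum over k = 15,...,25: E = 26/11 + 26/10 + 26/9 + ... + 26/2 + 26/1 = 78.5168.

78.517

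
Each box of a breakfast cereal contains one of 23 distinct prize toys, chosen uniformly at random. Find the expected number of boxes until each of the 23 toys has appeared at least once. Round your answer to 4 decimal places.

After k distinct toys have appeared, the next box gives a new one with probability (23-k)/23, so the expected wait for the (k+1)-th is 23/(23-k).
E[T] = 23/23 + 23/22 + 23/21 + ... + 23/2 + 23/1 = 23·H_{23}.
H_{23} = 3.73429, so E[T] = 85.88870.

85.8887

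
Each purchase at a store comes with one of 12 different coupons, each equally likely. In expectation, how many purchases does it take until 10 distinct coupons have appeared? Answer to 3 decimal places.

Going from k to k+1 distinct takes a geometric number of purchases with mean 12/(12-k).
Sum over k = 0,...,9: E = 12/12 + 12/11 + 12/10 + ... + 12/4 + 12/3 = 19.2385.

19.239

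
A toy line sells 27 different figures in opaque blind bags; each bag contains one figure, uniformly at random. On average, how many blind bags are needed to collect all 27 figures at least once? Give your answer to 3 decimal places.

The wait to go from k to k+1 distinct figures is geometric with mean 27/(27-k).
E[T] = 27/27 + 27/26 + 27/25 + ... + 27/2 + 27/1 = 27·H_{27}.
H_{27} = 3.8915, so E[T] = 105.0693.

105.069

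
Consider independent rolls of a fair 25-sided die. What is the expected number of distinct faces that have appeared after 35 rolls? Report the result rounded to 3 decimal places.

For each face, P(seen in 35 rolls) = 1 - (24/25)^35 = 0.7604.
By linearity of expectation, E[distinct seen] = 25·(1 - (24/25)^35) = 19.0099.

19.010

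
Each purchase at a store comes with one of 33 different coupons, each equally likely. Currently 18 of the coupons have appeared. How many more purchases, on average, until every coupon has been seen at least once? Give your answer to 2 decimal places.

109.50

The wait to go from k to k+1 distinct coupons is geometric with mean 33/(33-k).
Sum over k = 18,...,32: E = 33/15 + 33/14 + 33/13 + ... + 33/2 + 33/1 = 109.502.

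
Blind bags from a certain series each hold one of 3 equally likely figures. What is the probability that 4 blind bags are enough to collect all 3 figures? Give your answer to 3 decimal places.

By inclusion–exclusion over which figures are missing,
P(all seen) = Σ_{j=0}^{3} (-1)^j C(3,j)((3-j)/3)^4
= 1.0000 - 0.5926 + 0.0370 - 0.0000
= 0.4444.

0.444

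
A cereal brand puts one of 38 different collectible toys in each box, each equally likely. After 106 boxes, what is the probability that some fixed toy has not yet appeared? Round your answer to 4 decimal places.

On each box the fixed toy fails to appear with probability 37/38.
P(still missing after 106) = (37/38)^106 = 0.05920.

0.0592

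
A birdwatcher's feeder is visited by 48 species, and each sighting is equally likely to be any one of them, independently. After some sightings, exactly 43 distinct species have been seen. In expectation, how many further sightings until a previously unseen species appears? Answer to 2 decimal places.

The number of sightings until the next new species is geometric with success probability 5/48, so its mean is 48/5.
E = 48/5 = 9.600.

9.60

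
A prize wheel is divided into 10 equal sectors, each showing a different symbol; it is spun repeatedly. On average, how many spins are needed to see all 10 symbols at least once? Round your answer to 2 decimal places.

29.29

After k distinct symbols have appeared, the next spin gives a new one with probability (10-k)/10, so the expected wait for the (k+1)-th is 10/(10-k).
E[T] = 10/10 + 10/9 + 10/8 + ... + 10/2 + 10/1 = 10·H_{10}.
H_{10} = 2.929, so E[T] = 29.290.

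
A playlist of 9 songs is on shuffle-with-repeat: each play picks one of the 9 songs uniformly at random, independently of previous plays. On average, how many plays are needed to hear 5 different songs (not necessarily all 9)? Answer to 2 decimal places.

Going from k to k+1 distinct takes a geometric number of plays with mean 9/(9-k).
Sum over k = 0,...,4: E = 9/9 + 9/8 + 9/7 + 9/6 + 9/5 = 6.711.

6.71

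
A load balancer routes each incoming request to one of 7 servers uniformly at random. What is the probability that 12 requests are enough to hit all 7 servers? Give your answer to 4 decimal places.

Let A_i be the event that server i is missing after 12 requests. By inclusion–exclusion on the A_i,
P(all seen) = Σ_{j=0}^{7} (-1)^j C(7,j)((7-j)/7)^12
= 1.00000 - 1.10087 + 0.37041 - 0.04242 + 0.00134 - 0.00001 + 0.00000 - 0.00000
= 0.22845.

0.2285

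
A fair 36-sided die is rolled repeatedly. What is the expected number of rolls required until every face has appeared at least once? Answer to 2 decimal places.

150.28

The wait to go from k to k+1 distinct faces is geometric with mean 36/(36-k).
E[T] = 36/36 + 36/35 + 36/34 + ... + 36/2 + 36/1 = 36·H_{36}.
H_{36} = 4.175, so E[T] = 150.284.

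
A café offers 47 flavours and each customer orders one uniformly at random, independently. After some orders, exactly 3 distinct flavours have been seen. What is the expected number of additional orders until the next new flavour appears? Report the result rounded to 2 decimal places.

The number of orders until the next new flavour is geometric with success probability 44/47, so its mean is 47/44.
E = 47/44 = 1.068.

1.07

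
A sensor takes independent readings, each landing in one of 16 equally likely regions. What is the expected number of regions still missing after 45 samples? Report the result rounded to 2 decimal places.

For each region, P(unseen after 45) = (15/16)^45 = 0.055.
By linearity of expectation, E[unseen] = 16·(15/16)^45 = 0.877.

0.88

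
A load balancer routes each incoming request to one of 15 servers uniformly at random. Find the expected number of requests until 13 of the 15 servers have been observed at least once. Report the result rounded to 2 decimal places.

Going from k to k+1 distinct takes a geometric number of requests with mean 15/(15-k).
Sum over k = 0,...,12: E = 15/15 + 15/14 + 15/13 + ... + 15/4 + 15/3 = 27.273.

27.27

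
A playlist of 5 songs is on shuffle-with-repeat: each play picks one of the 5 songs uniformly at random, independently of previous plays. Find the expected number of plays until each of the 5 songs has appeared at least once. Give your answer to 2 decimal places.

11.42

Split into phases: going from k distinct to k+1 distinct takes on average 5/(5-k) plays.
E[T] = 5/5 + 5/4 + 5/3 + 5/2 + 5/1 = 5·H_{5}.
H_{5} = 2.283, so E[T] = 11.417.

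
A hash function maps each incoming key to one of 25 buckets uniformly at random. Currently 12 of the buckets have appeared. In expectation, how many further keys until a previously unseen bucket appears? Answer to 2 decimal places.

1.92

The number of keys until the next new bucket is geometric with success probability 13/25, so its mean is 25/13.
E = 25/13 = 1.923.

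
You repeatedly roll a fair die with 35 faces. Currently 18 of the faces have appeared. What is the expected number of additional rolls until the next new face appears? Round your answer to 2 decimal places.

The number of rolls until the next new face is geometric with success probability 17/35, so its mean is 35/17.
E = 35/17 = 2.059.

2.06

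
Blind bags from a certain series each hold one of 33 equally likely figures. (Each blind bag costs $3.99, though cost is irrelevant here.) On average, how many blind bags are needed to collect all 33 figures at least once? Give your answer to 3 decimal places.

134.930

After k distinct figures have appeared, the next blind bag gives a new one with probability (33-k)/33, so the expected wait for the (k+1)-th is 33/(33-k).
E[T] = 33/33 + 33/32 + 33/31 + ... + 33/2 + 33/1 = 33·H_{33}.
H_{33} = 4.0888, so E[T] = 134.9303.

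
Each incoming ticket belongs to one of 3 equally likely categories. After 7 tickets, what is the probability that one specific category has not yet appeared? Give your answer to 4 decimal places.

On each ticket the fixed category fails to appear with probability 2/3.
P(still missing after 7) = (2/3)^7 = 0.05853.

0.0585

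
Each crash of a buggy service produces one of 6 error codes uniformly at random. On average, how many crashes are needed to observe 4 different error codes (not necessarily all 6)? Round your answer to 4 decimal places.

5.7000

With k distinct error codes already seen, the next new one arrives after an expected 6/(6-k) crashes.
Sum over k = 0,...,3: E = 6/6 + 6/5 + 6/4 + 6/3 = 5.70000.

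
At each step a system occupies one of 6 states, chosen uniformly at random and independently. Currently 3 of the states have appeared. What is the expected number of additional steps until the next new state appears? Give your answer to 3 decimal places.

2.000

Each step yields a new state with probability (6-3)/6 = 3/6, so the wait is geometric with mean 6/3.
E = 6/3 = 2.0000.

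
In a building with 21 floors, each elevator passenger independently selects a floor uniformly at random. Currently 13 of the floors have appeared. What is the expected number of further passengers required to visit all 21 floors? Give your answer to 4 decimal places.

From k distinct to k+1 distinct takes on average 21/(21-k) passengers.
Sum over k = 13,...,20: E = 21/8 + 21/7 + 21/6 + ... + 21/2 + 21/1 = 57.07500.

57.0750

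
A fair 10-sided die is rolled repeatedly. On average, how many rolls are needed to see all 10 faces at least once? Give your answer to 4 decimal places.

The wait to go from k to k+1 distinct faces is geometric with mean 10/(10-k).
E[T] = 10/10 + 10/9 + 10/8 + ... + 10/2 + 10/1 = 10·H_{10}.
H_{10} = 2.92897, so E[T] = 29.28968.

29.2897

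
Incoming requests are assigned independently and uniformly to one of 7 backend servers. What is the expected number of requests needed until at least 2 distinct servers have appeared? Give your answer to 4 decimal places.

With k distinct servers already seen, the next new one arrives after an expected 7/(7-k) requests.
Sum over k = 0,...,1: E = 7/7 + 7/6 = 2.16667.

2.1667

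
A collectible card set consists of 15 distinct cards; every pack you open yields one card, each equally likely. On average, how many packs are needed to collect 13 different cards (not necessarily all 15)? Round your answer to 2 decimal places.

With k distinct cards already seen, the next new one arrives after an expected 15/(15-k) packs.
Sum over k = 0,...,12: E = 15/15 + 15/14 + 15/13 + ... + 15/4 + 15/3 = 27.273.

27.27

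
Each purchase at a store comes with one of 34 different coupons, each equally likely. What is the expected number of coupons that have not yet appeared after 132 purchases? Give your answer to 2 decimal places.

0.66

For each coupon, P(unseen after 132) = (33/34)^132 = 0.019.
By linearity of expectation, E[unseen] = 34·(33/34)^132 = 0.661.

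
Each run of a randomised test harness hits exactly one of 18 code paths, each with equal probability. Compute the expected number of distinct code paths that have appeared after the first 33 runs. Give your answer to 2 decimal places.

For each code path, P(seen in 33 runs) = 1 - (17/18)^33 = 0.848.
By linearity of expectation, E[distinct seen] = 18·(1 - (17/18)^33) = 15.270.

15.27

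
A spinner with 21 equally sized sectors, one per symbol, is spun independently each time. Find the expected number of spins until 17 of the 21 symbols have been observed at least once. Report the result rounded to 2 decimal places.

With k distinct symbols already seen, the next new one arrives after an expected 21/(21-k) spins.
Sum over k = 0,...,16: E = 21/21 + 21/20 + 21/19 + ... + 21/6 + 21/5 = 32.803.

32.80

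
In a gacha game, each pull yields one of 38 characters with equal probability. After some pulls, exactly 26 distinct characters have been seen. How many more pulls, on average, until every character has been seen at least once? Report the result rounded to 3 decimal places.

117.922

With k distinct characters already seen, the next new one takes an expected 38/(38-k) pulls.
Sum over k = 26,...,37: E = 38/12 + 38/11 + 38/10 + ... + 38/2 + 38/1 = 117.9220.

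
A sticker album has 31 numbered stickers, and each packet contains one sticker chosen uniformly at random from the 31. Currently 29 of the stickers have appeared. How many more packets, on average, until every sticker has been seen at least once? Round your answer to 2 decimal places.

The wait to go from k to k+1 distinct stickers is geometric with mean 31/(31-k).
Sum over k = 29,...,30: E = 31/2 + 31/1 = 46.500.

46.50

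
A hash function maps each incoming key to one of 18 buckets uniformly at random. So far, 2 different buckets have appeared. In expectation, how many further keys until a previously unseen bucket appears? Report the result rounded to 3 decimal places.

1.125

The number of keys until the next new bucket is geometric with success probability 16/18, so its mean is 18/16.
E = 18/16 = 1.1250.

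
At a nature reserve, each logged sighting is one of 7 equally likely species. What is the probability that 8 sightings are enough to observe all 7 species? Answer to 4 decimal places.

By inclusion–exclusion over which species are missing,
P(all seen) = Σ_{j=0}^{7} (-1)^j C(7,j)((7-j)/7)^8
= 1.00000 - 2.03950 + 1.42297 - 0.39789 + 0.03983 - 0.00093 + 0.00000 - 0.00000
= 0.02448.

0.0245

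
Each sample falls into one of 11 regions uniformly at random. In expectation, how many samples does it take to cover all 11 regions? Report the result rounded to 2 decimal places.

33.22

The wait to go from k to k+1 distinct regions is geometric with mean 11/(11-k).
E[T] = 11/11 + 11/10 + 11/9 + ... + 11/2 + 11/1 = 11·H_{11}.
H_{11} = 3.020, so E[T] = 33.219.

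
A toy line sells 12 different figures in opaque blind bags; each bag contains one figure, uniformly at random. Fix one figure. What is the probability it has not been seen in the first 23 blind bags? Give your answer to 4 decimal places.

On each blind bag the fixed figure fails to appear with probability 11/12.
P(still missing after 23) = (11/12)^23 = 0.13516.

0.1352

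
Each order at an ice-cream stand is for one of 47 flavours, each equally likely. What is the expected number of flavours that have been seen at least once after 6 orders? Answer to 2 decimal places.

5.69

For each flavour, P(seen in 6 orders) = 1 - (46/47)^6 = 0.121.
By linearity of expectation, E[distinct seen] = 47·(1 - (46/47)^6) = 5.690.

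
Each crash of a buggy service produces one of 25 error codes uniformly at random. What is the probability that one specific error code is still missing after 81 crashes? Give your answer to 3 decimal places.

Each crash misses the fixed error code with probability (25-1)/25 = 24/25, independently.
P(still missing after 81) = (24/25)^81 = 0.0366.

0.037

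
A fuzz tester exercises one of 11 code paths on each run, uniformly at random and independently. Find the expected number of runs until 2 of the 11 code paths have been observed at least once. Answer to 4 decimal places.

2.1000

With k distinct code paths already seen, the next new one arrives after an expected 11/(11-k) runs.
Sum over k = 0,...,1: E = 11/11 + 11/10 = 2.10000.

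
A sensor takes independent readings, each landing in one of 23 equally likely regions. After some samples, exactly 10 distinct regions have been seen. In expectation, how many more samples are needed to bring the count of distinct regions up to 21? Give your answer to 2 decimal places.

With k distinct regions already seen, the next new one takes an expected 23/(23-k) samples.
Sum over k = 10,...,20: E = 23/13 + 23/12 + 23/11 + ... + 23/4 + 23/3 = 38.643.

38.64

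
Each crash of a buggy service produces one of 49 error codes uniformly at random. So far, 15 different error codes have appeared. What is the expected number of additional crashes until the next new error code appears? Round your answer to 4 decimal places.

1.4412

The number of crashes until the next new error code is geometric with success probability 34/49, so its mean is 49/34.
E = 49/34 = 1.44118.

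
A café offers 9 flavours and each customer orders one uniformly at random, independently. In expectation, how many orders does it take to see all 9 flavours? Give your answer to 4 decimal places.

After k distinct flavours have appeared, the next order gives a new one with probability (9-k)/9, so the expected wait for the (k+1)-th is 9/(9-k).
E[T] = 9/9 + 9/8 + 9/7 + ... + 9/2 + 9/1 = 9·H_{9}.
H_{9} = 2.82897, so E[T] = 25.46071.

25.4607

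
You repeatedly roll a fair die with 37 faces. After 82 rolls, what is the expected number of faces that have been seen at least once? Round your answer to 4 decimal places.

33.0874

For each face, P(seen in 82 rolls) = 1 - (36/37)^82 = 0.89425.
By linearity of expectation, E[distinct seen] = 37·(1 - (36/37)^82) = 33.08740.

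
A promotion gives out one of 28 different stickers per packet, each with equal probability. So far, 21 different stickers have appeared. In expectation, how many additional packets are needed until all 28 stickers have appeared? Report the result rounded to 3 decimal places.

72.600

With k distinct stickers already seen, the next new one takes an expected 28/(28-k) packets.
Sum over k = 21,...,27: E = 28/7 + 28/6 + 28/5 + ... + 28/2 + 28/1 = 72.6000.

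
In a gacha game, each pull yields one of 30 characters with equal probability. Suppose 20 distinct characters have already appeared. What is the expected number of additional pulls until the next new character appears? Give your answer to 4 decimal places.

3.0000

The number of pulls until the next new character is geometric with success probability 10/30, so its mean is 30/10.
E = 30/10 = 3.00000.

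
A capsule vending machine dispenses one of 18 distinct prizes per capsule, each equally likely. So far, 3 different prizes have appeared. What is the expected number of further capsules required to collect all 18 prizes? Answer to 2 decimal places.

With k distinct prizes already seen, the next new one takes an expected 18/(18-k) capsules.
Sum over k = 3,...,17: E = 18/15 + 18/14 + 18/13 + ... + 18/2 + 18/1 = 59.728.

59.73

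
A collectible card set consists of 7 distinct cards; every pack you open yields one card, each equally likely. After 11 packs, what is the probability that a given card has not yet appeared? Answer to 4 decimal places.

0.1835

On each pack the fixed card fails to appear with probability 6/7.
P(still missing after 11) = (6/7)^11 = 0.18348.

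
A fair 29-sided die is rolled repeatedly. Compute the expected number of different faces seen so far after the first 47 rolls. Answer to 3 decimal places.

23.427

For each face, P(seen in 47 rolls) = 1 - (28/29)^47 = 0.8078.
By linearity of expectation, E[distinct seen] = 29·(1 - (28/29)^47) = 23.4266.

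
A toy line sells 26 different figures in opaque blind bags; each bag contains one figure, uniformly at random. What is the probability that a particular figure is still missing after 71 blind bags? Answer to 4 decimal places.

0.0617

Each blind bag misses the fixed figure with probability (26-1)/26 = 25/26, independently.
P(still missing after 71) = (25/26)^71 = 0.06175.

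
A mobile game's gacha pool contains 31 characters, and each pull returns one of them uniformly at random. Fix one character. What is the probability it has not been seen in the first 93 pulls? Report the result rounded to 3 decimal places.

0.047

On each pull the fixed character fails to appear with probability 30/31.
P(still missing after 93) = (30/31)^93 = 0.0474.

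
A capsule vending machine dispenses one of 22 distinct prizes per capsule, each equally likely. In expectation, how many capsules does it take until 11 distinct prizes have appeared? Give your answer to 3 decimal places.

With k distinct prizes already seen, the next new one arrives after an expected 22/(22-k) capsules.
Sum over k = 0,...,10: E = 22/22 + 22/21 + 22/20 + ... + 22/13 + 22/12 = 14.7606.

14.761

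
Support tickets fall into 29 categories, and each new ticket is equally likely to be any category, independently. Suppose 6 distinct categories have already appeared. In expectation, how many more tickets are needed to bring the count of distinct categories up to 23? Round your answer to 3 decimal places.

The wait to go from k to k+1 distinct categories is geometric with mean 29/(29-k).
Sum over k = 6,...,22: E = 29/23 + 29/22 + 29/21 + ... + 29/8 + 29/7 = 37.2445.

37.244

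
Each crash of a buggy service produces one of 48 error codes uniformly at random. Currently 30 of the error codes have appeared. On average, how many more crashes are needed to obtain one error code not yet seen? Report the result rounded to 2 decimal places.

2.67

Each crash yields a new error code with probability (48-30)/48 = 18/48, so the wait is geometric with mean 48/18.
E = 48/18 = 2.667.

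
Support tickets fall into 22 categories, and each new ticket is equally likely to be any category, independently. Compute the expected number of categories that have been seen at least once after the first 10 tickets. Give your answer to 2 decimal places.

8.18

For each category, P(seen in 10 tickets) = 1 - (21/22)^10 = 0.372.
By linearity of expectation, E[distinct seen] = 22·(1 - (21/22)^10) = 8.184.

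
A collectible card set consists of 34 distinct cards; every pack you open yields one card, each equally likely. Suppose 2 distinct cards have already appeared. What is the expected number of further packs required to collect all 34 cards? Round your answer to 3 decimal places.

137.989

With k distinct cards already seen, the next new one takes an expected 34/(34-k) packs.
Sum over k = 2,...,33: E = 34/32 + 34/31 + 34/30 + ... + 34/2 + 34/1 = 137.9888.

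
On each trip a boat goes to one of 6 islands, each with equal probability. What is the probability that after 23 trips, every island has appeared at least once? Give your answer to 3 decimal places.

0.911

Let A_i be the event that island i is missing after 23 trips. By inclusion–exclusion on the A_i,
P(all seen) = Σ_{j=0}^{6} (-1)^j C(6,j)((6-j)/6)^23
= 1.0000 - 0.0906 + 0.0013 - 0.0000 + 0.0000 - 0.0000 + 0.0000
= 0.9108.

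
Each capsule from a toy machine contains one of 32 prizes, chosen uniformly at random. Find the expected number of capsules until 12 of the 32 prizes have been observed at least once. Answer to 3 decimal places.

Going from k to k+1 distinct takes a geometric number of capsules with mean 32/(32-k).
Sum over k = 0,...,11: E = 32/32 + 32/31 + 32/30 + ... + 32/22 + 32/21 = 14.7442.

14.744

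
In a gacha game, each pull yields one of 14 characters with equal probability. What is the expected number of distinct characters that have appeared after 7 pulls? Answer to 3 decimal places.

5.666

For each character, P(seen in 7 pulls) = 1 - (13/14)^7 = 0.4047.
By linearity of expectation, E[distinct seen] = 14·(1 - (13/14)^7) = 5.6664.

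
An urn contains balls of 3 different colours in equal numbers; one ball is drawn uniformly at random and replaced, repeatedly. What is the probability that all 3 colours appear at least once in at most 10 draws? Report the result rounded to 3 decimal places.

0.948

Let A_i be the event that colour i is missing after 10 draws. By inclusion–exclusion on the A_i,
P(all seen) = Σ_{j=0}^{3} (-1)^j C(3,j)((3-j)/3)^10
= 1.0000 - 0.0520 + 0.0001 - 0.0000
= 0.9480.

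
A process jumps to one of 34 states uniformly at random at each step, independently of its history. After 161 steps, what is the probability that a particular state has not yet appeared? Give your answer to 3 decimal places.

Each step misses the fixed state with probability (34-1)/34 = 33/34, independently.
P(still missing after 161) = (33/34)^161 = 0.0082.

0.008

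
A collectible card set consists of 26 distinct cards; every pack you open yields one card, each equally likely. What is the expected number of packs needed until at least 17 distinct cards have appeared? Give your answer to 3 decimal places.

26.662

With k distinct cards already seen, the next new one arrives after an expected 26/(26-k) packs.
Sum over k = 0,...,16: E = 26/26 + 26/25 + 26/24 + ... + 26/11 + 26/10 = 26.6617.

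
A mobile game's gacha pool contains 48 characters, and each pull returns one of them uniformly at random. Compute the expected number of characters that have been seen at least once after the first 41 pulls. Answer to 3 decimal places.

27.753

For each character, P(seen in 41 pulls) = 1 - (47/48)^41 = 0.5782.
By linearity of expectation, E[distinct seen] = 48·(1 - (47/48)^41) = 27.7529.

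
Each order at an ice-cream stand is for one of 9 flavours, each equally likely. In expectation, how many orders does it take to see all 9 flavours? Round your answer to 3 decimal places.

25.461

Split into phases: going from k distinct to k+1 distinct takes on average 9/(9-k) orders.
E[T] = 9/9 + 9/8 + 9/7 + ... + 9/2 + 9/1 = 9·H_{9}.
H_{9} = 2.8290, so E[T] = 25.4607.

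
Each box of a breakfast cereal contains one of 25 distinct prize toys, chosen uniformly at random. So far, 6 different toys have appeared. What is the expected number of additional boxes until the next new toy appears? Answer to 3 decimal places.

1.316

Each box yields a new toy with probability (25-6)/25 = 19/25, so the wait is geometric with mean 25/19.
E = 25/19 = 1.3158.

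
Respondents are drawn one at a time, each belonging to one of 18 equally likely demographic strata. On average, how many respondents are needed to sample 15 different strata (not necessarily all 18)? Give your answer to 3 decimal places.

29.912

With k distinct strata already seen, the next new one arrives after an expected 18/(18-k) respondents.
Sum over k = 0,...,14: E = 18/18 + 18/17 + 18/16 + ... + 18/5 + 18/4 = 29.9119.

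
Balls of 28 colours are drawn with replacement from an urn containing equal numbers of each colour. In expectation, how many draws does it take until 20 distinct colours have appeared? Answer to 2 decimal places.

With k distinct colours already seen, the next new one arrives after an expected 28/(28-k) draws.
Sum over k = 0,...,19: E = 28/28 + 28/27 + 28/26 + ... + 28/10 + 28/9 = 33.861.

33.86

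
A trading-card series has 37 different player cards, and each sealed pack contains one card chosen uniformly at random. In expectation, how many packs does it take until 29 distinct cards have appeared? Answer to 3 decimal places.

54.898

With k distinct cards already seen, the next new one arrives after an expected 37/(37-k) packs.
Sum over k = 0,...,28: E = 37/37 + 37/36 + 37/35 + ... + 37/10 + 37/9 = 54.8980.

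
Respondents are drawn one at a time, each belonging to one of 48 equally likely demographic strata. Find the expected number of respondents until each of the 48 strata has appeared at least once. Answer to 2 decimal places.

After k distinct strata have appeared, the next respondent gives a new one with probability (48-k)/48, so the expected wait for the (k+1)-th is 48/(48-k).
E[T] = 48/48 + 48/47 + 48/46 + ... + 48/2 + 48/1 = 48·H_{48}.
H_{48} = 4.459, so E[T] = 214.022.

214.02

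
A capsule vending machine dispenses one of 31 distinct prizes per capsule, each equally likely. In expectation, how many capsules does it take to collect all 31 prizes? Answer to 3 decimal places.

The wait to go from k to k+1 distinct prizes is geometric with mean 31/(31-k).
E[T] = 31/31 + 31/30 + 31/29 + ... + 31/2 + 31/1 = 31·H_{31}.
H_{31} = 4.0272, so E[T] = 124.8446.

124.845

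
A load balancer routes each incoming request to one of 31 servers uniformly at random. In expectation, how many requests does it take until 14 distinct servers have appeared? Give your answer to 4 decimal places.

18.2185

Going from k to k+1 distinct takes a geometric number of requests with mean 31/(31-k).
Sum over k = 0,...,13: E = 31/31 + 31/30 + 31/29 + ... + 31/19 + 31/18 = 18.21847.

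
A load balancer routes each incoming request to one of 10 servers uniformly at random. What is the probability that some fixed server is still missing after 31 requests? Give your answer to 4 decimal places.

On each request the fixed server fails to appear with probability 9/10.
P(still missing after 31) = (9/10)^31 = 0.03815.

0.0382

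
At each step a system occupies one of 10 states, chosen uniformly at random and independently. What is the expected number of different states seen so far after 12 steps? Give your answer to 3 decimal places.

For each state, P(seen in 12 steps) = 1 - (9/10)^12 = 0.7176.
By linearity of expectation, E[distinct seen] = 10·(1 - (9/10)^12) = 7.1757.

7.176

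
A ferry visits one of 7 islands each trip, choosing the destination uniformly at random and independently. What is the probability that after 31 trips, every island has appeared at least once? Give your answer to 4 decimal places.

0.9418

By inclusion–exclusion over which islands are missing,
P(all seen) = Σ_{j=0}^{7} (-1)^j C(7,j)((7-j)/7)^31
= 1.00000 - 0.05885 + 0.00062 - 0.00000 + 0.00000 - 0.00000 + 0.00000 - 0.00000
= 0.94177.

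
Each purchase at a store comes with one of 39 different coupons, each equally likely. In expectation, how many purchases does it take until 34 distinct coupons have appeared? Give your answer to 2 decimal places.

76.84

Going from k to k+1 distinct takes a geometric number of purchases with mean 39/(39-k).
Sum over k = 0,...,33: E = 39/39 + 39/38 + 39/37 + ... + 39/7 + 39/6 = 76.838.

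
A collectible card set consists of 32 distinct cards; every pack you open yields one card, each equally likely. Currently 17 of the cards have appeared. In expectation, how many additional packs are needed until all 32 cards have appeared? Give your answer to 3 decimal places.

The wait to go from k to k+1 distinct cards is geometric with mean 32/(32-k).
Sum over k = 17,...,31: E = 32/15 + 32/14 + 32/13 + ... + 32/2 + 32/1 = 106.1833.

106.183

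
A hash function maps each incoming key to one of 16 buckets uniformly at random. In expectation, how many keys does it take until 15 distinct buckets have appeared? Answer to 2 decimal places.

With k distinct buckets already seen, the next new one arrives after an expected 16/(16-k) keys.
Sum over k = 0,...,14: E = 16/16 + 16/15 + 16/14 + ... + 16/3 + 16/2 = 38.092.

38.09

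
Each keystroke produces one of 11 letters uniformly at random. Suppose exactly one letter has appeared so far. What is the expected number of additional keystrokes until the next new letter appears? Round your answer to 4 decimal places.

1.1000

Each keystroke yields a new letter with probability (11-1)/11 = 10/11, so the wait is geometric with mean 11/10.
E = 11/10 = 1.10000.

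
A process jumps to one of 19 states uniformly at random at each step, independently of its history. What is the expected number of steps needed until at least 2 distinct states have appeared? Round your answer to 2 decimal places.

With k distinct states already seen, the next new one arrives after an expected 19/(19-k) steps.
Sum over k = 0,...,1: E = 19/19 + 19/18 = 2.056.

2.06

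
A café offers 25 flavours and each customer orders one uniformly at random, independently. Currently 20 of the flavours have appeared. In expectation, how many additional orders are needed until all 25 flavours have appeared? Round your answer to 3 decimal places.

The wait to go from k to k+1 distinct flavours is geometric with mean 25/(25-k).
Sum over k = 20,...,24: E = 25/5 + 25/4 + 25/3 + 25/2 + 25/1 = 57.0833.

57.083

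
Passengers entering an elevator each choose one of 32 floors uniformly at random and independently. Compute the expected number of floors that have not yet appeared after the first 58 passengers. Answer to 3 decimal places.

For each floor, P(unseen after 58) = (31/32)^58 = 0.1586.
By linearity of expectation, E[unseen] = 32·(31/32)^58 = 5.0749.

5.075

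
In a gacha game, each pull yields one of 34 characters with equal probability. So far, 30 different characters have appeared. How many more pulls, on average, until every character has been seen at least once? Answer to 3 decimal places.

From k distinct to k+1 distinct takes on average 34/(34-k) pulls.
Sum over k = 30,...,33: E = 34/4 + 34/3 + 34/2 + 34/1 = 70.8333.

70.833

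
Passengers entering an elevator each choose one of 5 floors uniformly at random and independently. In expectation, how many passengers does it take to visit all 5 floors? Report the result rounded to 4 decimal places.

11.4167

After k distinct floors have appeared, the next passenger gives a new one with probability (5-k)/5, so the expected wait for the (k+1)-th is 5/(5-k).
E[T] = 5/5 + 5/4 + 5/3 + 5/2 + 5/1 = 5·H_{5}.
H_{5} = 2.28333, so E[T] = 11.41667.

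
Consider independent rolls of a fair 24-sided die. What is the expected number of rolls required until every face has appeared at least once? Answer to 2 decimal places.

90.62

The wait to go from k to k+1 distinct faces is geometric with mean 24/(24-k).
E[T] = 24/24 + 24/23 + 24/22 + ... + 24/2 + 24/1 = 24·H_{24}.
H_{24} = 3.776, so E[T] = 90.623.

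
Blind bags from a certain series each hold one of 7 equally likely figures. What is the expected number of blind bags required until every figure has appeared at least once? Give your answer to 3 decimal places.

18.150

Split into phases: going from k distinct to k+1 distinct takes on average 7/(7-k) blind bags.
E[T] = 7/7 + 7/6 + 7/5 + ... + 7/2 + 7/1 = 7·H_{7}.
H_{7} = 2.5929, so E[T] = 18.1500.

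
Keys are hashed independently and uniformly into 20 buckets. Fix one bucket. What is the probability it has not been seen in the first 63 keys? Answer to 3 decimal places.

Each key misses the fixed bucket with probability (20-1)/20 = 19/20, independently.
P(still missing after 63) = (19/20)^63 = 0.0395.

0.039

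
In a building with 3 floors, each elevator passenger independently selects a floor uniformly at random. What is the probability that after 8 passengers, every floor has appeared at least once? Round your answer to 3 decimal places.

By inclusion–exclusion over which floors are missing,
P(all seen) = Σ_{j=0}^{3} (-1)^j C(3,j)((3-j)/3)^8
= 1.0000 - 0.1171 + 0.0005 - 0.0000
= 0.8834.

0.883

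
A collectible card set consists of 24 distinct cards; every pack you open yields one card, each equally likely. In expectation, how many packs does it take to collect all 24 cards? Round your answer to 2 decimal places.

The wait to go from k to k+1 distinct cards is geometric with mean 24/(24-k).
E[T] = 24/24 + 24/23 + 24/22 + ... + 24/2 + 24/1 = 24·H_{24}.
H_{24} = 3.776, so E[T] = 90.623.

90.62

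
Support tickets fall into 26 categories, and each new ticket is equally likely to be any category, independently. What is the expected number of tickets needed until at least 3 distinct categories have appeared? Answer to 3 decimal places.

Going from k to k+1 distinct takes a geometric number of tickets with mean 26/(26-k).
Sum over k = 0,...,2: E = 26/26 + 26/25 + 26/24 = 3.1233.

3.123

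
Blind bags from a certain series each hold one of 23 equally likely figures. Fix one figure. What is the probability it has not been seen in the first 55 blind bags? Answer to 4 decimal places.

On each blind bag the fixed figure fails to appear with probability 22/23.
P(still missing after 55) = (22/23)^55 = 0.08674.

0.0867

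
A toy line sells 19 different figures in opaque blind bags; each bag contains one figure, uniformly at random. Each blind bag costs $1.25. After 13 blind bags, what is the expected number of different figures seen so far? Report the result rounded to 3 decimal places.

For each figure, P(seen in 13 blind bags) = 1 - (18/19)^13 = 0.5048.
By linearity of expectation, E[distinct seen] = 19·(1 - (18/19)^13) = 9.5920.

9.592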